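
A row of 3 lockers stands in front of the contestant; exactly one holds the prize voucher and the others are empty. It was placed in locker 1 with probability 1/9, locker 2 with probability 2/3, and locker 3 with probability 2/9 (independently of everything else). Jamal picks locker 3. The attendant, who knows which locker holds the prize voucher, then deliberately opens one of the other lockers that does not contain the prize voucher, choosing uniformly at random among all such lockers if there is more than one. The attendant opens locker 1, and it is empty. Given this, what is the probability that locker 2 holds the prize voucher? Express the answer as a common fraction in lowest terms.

Condition on the true location of the prize voucher.
If it is in locker 1 (prior 1/9): the attendant opened locker 1, so this case is ruled out; weight (1/9)·0 = 0.
If it is in locker 2 (prior 2/3): the attendant has no choice, probability 1; weight (2/3)·1 = 2/3.
If it is in locker 3 (prior 2/9): the attendant has 2 equally likely choices, so probability 1/2; weight (2/9)·(1/2) = 1/9.
The weights sum to 7/9.
So P(the prize voucher in locker 2 | the attendant opened locker 1) = (2/3) / (7/9) = 6/7.

6/7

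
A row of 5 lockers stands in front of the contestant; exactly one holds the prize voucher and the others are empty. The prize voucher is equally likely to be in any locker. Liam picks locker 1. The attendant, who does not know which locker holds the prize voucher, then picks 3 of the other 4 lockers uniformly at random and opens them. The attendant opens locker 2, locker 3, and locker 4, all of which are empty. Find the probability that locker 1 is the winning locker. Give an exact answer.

Because the attendant chose which lockers to open without knowing where the prize voucher is, the choice is independent of the prize location. Learning that none of the 3 opened lockers holds the prize voucher simply rules out those 3 locations and leaves the remaining 2 lockers still equally likely by symmetry.
So P(the prize voucher in locker 1) = 1/2.

1/2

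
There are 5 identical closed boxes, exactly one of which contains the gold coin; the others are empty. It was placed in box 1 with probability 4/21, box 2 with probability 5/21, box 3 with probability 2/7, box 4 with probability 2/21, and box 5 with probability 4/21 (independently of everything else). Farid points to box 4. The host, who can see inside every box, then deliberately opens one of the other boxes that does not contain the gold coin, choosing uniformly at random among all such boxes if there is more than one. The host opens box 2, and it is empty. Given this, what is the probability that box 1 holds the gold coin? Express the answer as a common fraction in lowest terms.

8/31

Consider each possible location of the gold coin in turn.
If it is in either of boxes 1 and 5 (prior 4/21 each): the host has 3 equally likely choices, so probability 1/3; weight (4/21)·(1/3) = 4/63 each.
If it is in box 2 (prior 5/21): the host opened box 2, so this case is ruled out; weight (5/21)·0 = 0.
If it is in box 3 (prior 2/7): the host has 3 equally likely choices, so probability 1/3; weight (2/7)·(1/3) = 2/21.
If it is in box 4 (prior 2/21): the host has 4 equally likely choices, so probability 1/4; weight (2/21)·(1/4) = 1/42.
The weights sum to 31/126.
So P(the gold coin in box 1 | the host opened box 2) = (4/63) / (31/126) = 8/31.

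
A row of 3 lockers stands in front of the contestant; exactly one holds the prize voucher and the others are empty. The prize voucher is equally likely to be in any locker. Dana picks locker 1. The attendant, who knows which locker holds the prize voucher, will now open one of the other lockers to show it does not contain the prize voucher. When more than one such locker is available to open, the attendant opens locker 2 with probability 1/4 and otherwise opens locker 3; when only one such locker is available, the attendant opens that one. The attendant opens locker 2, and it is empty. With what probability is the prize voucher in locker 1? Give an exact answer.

1/5

Condition on the true location of the prize voucher.
If it is in locker 1 (prior 1/3): locker 2 is available, opened with probability 1/4; weight (1/3)·(1/4) = 1/12.
If it is in locker 2 (prior 1/3): the attendant opened locker 2, so this case is ruled out; weight (1/3)·0 = 0.
If it is in locker 3 (prior 1/3): only locker 2 is available, probability 1; weight (1/3)·1 = 1/3.
The weights sum to 5/12.
So P(the prize voucher in locker 1 | the attendant opened locker 2) = (1/12) / (5/12) = 1/5.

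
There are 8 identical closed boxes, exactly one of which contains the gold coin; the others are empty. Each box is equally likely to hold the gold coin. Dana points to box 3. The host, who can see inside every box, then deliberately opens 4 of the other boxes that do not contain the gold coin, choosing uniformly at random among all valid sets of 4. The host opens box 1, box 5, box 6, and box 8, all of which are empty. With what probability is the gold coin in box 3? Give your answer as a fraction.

Consider each possible location of the gold coin in turn.
If it is in any of boxes 1, 5, 6, and 8 (prior 1/8 each): that box was opened and seen not to hold the prize — ruled out; weight (1/8)·0 = 0 each.
If it is in any of boxes 2, 4, and 7 (prior 1/8 each): the host has 15 equally likely choices, so probability 1/15; weight (1/8)·(1/15) = 1/120 each.
If it is in box 3 (prior 1/8): the host has 35 equally likely choices, so probability 1/35; weight (1/8)·(1/35) = 1/280.
The weights sum to 1/35.
So P(the gold coin in box 3 | the host opened box 1, box 5, box 6, and box 8) = (1/280) / (1/35) = 1/8.

1/8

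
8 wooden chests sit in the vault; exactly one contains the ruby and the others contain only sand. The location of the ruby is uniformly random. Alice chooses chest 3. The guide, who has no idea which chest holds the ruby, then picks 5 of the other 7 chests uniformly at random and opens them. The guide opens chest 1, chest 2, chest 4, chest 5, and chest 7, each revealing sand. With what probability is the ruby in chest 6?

1/3

Apply Bayes' rule, conditioning on where the ruby actually is.
If it is in any of chests 1, 2, 4, 5, and 7 (prior 1/8 each): that chest was opened and seen not to hold the prize — ruled out; weight (1/8)·0 = 0 each.
If it is in any of chests 3, 6, and 8 (prior 1/8 each): the guide picks exactly this set with probability 1/21 regardless, and none is the prize; weight (1/8)·(1/21) = 1/168 each.
The weights sum to 1/56.
So P(the ruby in chest 6 | the guide opened chest 1, chest 2, chest 4, chest 5, and chest 7) = (1/168) / (1/56) = 1/3.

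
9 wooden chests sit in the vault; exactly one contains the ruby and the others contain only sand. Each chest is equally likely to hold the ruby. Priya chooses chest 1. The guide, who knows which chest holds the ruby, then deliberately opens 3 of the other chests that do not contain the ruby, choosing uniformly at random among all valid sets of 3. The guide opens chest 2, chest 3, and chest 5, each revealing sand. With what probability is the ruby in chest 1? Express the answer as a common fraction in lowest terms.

Consider each possible location of the ruby in turn.
If it is in chest 1 (prior 1/9): the guide has 56 equally likely choices, so probability 1/56; weight (1/9)·(1/56) = 1/504.
If it is in any of chests 2, 3, and 5 (prior 1/9 each): that chest was opened and seen not to hold the prize — ruled out; weight (1/9)·0 = 0 each.
If it is in any of chests 4, 6, 7, 8, and 9 (prior 1/9 each): the guide has 35 equally likely choices, so probability 1/35; weight (1/9)·(1/35) = 1/315 each.
The weights sum to 1/56.
So P(the ruby in chest 1 | the guide opened chest 2, chest 3, and chest 5) = (1/504) / (1/56) = 1/9.

1/9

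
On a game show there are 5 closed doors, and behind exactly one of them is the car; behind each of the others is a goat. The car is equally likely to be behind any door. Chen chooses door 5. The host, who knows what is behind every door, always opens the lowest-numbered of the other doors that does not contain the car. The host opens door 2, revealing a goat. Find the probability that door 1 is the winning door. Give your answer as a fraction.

Consider each possible location of the car in turn.
If it is behind door 1 (prior 1/5): door 2 is the lowest-numbered option available, probability 1; weight (1/5)·1 = 1/5.
If it is behind door 2 (prior 1/5): the host opened door 2, so this case is ruled out; weight (1/5)·0 = 0.
If it is behind any of doors 3, 4, and 5 (prior 1/5 each): the host would have opened door 1 instead, probability 0; weight (1/5)·0 = 0 each.
The weights sum to 1/5.
So P(the car behind door 1 | the host opened door 2) = (1/5) / (1/5) = 1.

1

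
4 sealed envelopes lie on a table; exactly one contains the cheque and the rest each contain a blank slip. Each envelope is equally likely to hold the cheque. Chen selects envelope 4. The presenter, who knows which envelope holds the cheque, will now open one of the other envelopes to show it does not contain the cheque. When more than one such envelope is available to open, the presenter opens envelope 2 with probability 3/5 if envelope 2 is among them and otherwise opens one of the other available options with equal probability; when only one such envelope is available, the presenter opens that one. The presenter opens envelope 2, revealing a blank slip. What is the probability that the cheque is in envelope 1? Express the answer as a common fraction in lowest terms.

Consider each possible location of the cheque in turn.
If it is in any of envelopes 1, 3, and 4 (prior 1/4 each): envelope 2 is available, opened with probability 3/5; weight (1/4)·(3/5) = 3/20 each.
If it is in envelope 2 (prior 1/4): the presenter opened envelope 2, so this case is ruled out; weight (1/4)·0 = 0.
The weights sum to 9/20.
So P(the cheque in envelope 1 | the presenter opened envelope 2) = (3/20) / (9/20) = 1/3.

1/3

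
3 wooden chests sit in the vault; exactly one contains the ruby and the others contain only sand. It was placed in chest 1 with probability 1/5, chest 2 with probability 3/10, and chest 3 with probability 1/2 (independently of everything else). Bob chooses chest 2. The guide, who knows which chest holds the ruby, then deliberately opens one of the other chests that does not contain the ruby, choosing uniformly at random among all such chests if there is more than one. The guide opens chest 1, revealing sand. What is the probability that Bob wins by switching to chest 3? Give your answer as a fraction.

Condition on the true location of the ruby.
If it is in chest 1 (prior 1/5): the guide opened chest 1, so this case is ruled out; weight (1/5)·0 = 0.
If it is in chest 2 (prior 3/10): the guide has 2 equally likely choices, so probability 1/2; weight (3/10)·(1/2) = 3/20.
If it is in chest 3 (prior 1/2): the guide has no choice, probability 1; weight (1/2)·1 = 1/2.
The weights sum to 13/20.
So P(the ruby in chest 3 | the guide opened chest 1) = (1/2) / (13/20) = 10/13.

10/13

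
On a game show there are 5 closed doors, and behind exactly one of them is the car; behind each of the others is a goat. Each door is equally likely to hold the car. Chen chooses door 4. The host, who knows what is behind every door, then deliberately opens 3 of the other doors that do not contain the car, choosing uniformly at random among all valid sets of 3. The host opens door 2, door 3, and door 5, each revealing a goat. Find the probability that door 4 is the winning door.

Apply Bayes' rule, conditioning on where the car actually is.
If it is behind door 1 (prior 1/5): the host has no choice, probability 1; weight (1/5)·1 = 1/5.
If it is behind any of doors 2, 3, and 5 (prior 1/5 each): that door was opened and seen not to hold the prize — ruled out; weight (1/5)·0 = 0 each.
If it is behind door 4 (prior 1/5): the host has 4 equally likely choices, so probability 1/4; weight (1/5)·(1/4) = 1/20.
The weights sum to 1/4.
So P(the car behind door 4 | the host opened door 2, door 3, and door 5) = (1/20) / (1/4) = 1/5.

1/5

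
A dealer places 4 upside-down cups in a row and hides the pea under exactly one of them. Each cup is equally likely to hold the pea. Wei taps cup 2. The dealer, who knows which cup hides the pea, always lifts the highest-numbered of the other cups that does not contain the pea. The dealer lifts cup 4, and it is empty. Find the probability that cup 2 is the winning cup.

1/3

Consider each possible location of the pea in turn.
If it is under any of cups 1, 2, and 3 (prior 1/4 each): cup 4 is the highest-numbered option available, probability 1; weight (1/4)·1 = 1/4 each.
If it is under cup 4 (prior 1/4): the dealer opened cup 4, so this case is ruled out; weight (1/4)·0 = 0.
The weights sum to 3/4.
So P(the pea under cup 2 | the dealer opened cup 4) = (1/4) / (3/4) = 1/3.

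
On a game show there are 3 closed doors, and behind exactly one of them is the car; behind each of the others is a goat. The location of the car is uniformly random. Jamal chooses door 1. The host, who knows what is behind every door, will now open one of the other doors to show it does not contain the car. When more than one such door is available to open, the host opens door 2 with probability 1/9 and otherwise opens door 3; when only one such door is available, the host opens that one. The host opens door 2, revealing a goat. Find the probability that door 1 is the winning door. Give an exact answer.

1/10

Condition on the true location of the car.
If it is behind door 1 (prior 1/3): door 2 is available, opened with probability 1/9; weight (1/3)·(1/9) = 1/27.
If it is behind door 2 (prior 1/3): the host opened door 2, so this case is ruled out; weight (1/3)·0 = 0.
If it is behind door 3 (prior 1/3): only door 2 is available, probability 1; weight (1/3)·1 = 1/3.
The weights sum to 10/27.
So P(the car behind door 1 | the host opened door 2) = (1/27) / (10/27) = 1/10.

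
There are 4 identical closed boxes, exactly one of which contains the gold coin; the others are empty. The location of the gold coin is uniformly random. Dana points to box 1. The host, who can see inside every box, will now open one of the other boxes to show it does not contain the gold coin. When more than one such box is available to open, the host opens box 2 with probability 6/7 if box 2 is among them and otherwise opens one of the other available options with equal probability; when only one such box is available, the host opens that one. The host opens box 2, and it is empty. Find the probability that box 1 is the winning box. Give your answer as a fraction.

Condition on the true location of the gold coin.
If it is in any of boxes 1, 3, and 4 (prior 1/4 each): box 2 is available, opened with probability 6/7; weight (1/4)·(6/7) = 3/14 each.
If it is in box 2 (prior 1/4): the host opened box 2, so this case is ruled out; weight (1/4)·0 = 0.
The weights sum to 9/14.
So P(the gold coin in box 1 | the host opened box 2) = (3/14) / (9/14) = 1/3.

1/3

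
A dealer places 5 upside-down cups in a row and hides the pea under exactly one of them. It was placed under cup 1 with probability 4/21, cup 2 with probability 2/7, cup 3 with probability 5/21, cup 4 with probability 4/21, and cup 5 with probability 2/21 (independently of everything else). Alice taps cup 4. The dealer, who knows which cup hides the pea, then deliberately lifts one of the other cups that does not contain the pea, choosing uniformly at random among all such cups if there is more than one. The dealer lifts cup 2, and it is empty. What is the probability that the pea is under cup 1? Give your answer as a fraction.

2/7

Apply Bayes' rule, conditioning on where the pea actually is.
If it is under cup 1 (prior 4/21): the dealer has 3 equally likely choices, so probability 1/3; weight (4/21)·(1/3) = 4/63.
If it is under cup 2 (prior 2/7): the dealer opened cup 2, so this case is ruled out; weight (2/7)·0 = 0.
If it is under cup 3 (prior 5/21): the dealer has 3 equally likely choices, so probability 1/3; weight (5/21)·(1/3) = 5/63.
If it is under cup 4 (prior 4/21): the dealer has 4 equally likely choices, so probability 1/4; weight (4/21)·(1/4) = 1/21.
If it is under cup 5 (prior 2/21): the dealer has 3 equally likely choices, so probability 1/3; weight (2/21)·(1/3) = 2/63.
The weights sum to 2/9.
So P(the pea under cup 1 | the dealer opened cup 2) = (4/63) / (2/9) = 2/7.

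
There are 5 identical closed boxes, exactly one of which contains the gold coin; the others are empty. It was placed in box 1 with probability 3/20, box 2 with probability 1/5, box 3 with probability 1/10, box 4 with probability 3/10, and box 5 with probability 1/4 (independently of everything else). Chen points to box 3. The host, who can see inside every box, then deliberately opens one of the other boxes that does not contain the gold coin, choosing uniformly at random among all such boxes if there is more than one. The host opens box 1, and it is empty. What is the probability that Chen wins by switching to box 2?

8/33

Consider each possible location of the gold coin in turn.
If it is in box 1 (prior 3/20): the host opened box 1, so this case is ruled out; weight (3/20)·0 = 0.
If it is in box 2 (prior 1/5): the host has 3 equally likely choices, so probability 1/3; weight (1/5)·(1/3) = 1/15.
If it is in box 3 (prior 1/10): the host has 4 equally likely choices, so probability 1/4; weight (1/10)·(1/4) = 1/40.
If it is in box 4 (prior 3/10): the host has 3 equally likely choices, so probability 1/3; weight (3/10)·(1/3) = 1/10.
If it is in box 5 (prior 1/4): the host has 3 equally likely choices, so probability 1/3; weight (1/4)·(1/3) = 1/12.
The weights sum to 11/40.
So P(the gold coin in box 2 | the host opened box 1) = (1/15) / (11/40) = 8/33.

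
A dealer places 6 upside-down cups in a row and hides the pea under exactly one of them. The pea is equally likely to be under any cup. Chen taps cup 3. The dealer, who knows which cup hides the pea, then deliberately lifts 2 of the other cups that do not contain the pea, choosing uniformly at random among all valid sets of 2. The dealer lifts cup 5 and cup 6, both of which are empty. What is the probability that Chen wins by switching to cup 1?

Consider each possible location of the pea in turn.
If it is under any of cups 1, 2, and 4 (prior 1/6 each): the dealer has 6 equally likely choices, so probability 1/6; weight (1/6)·(1/6) = 1/36 each.
If it is under cup 3 (prior 1/6): the dealer has 10 equally likely choices, so probability 1/10; weight (1/6)·(1/10) = 1/60.
If it is under either of cups 5 and 6 (prior 1/6 each): that cup was opened and seen not to hold the prize — ruled out; weight (1/6)·0 = 0 each.
The weights sum to 1/10.
So P(the pea under cup 1 | the dealer opened cup 5 and cup 6) = (1/36) / (1/10) = 5/18.

5/18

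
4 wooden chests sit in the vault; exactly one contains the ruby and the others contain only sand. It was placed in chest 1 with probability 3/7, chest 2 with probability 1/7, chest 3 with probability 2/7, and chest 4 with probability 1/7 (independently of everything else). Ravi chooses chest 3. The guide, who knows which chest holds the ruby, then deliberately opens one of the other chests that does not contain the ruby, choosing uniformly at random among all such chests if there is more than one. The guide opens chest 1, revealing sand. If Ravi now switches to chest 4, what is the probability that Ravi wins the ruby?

3/10

Apply Bayes' rule, conditioning on where the ruby actually is.
If it is in chest 1 (prior 3/7): the guide opened chest 1, so this case is ruled out; weight (3/7)·0 = 0.
If it is in either of chests 2 and 4 (prior 1/7 each): the guide has 2 equally likely choices, so probability 1/2; weight (1/7)·(1/2) = 1/14 each.
If it is in chest 3 (prior 2/7): the guide has 3 equally likely choices, so probability 1/3; weight (2/7)·(1/3) = 2/21.
The weights sum to 5/21.
So P(the ruby in chest 4 | the guide opened chest 1) = (1/14) / (5/21) = 3/10.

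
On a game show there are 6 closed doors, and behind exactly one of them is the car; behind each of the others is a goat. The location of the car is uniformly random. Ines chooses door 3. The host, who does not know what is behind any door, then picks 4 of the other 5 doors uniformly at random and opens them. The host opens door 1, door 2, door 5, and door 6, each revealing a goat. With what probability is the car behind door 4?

Consider each possible location of the car in turn.
If it is behind any of doors 1, 2, 5, and 6 (prior 1/6 each): that door was opened and seen not to hold the prize — ruled out; weight (1/6)·0 = 0 each.
If it is behind either of doors 3 and 4 (prior 1/6 each): the host picks exactly this set with probability 1/5 regardless, and none is the prize; weight (1/6)·(1/5) = 1/30 each.
The weights sum to 1/15.
So P(the car behind door 4 | the host opened door 1, door 2, door 5, and door 6) = (1/30) / (1/15) = 1/2.

1/2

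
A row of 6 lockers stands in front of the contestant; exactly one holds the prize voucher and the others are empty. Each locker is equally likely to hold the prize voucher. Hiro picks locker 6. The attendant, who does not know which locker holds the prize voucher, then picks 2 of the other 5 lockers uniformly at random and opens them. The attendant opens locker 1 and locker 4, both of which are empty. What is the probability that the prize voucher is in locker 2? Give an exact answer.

Apply Bayes' rule, conditioning on where the prize voucher actually is.
If it is in either of lockers 1 and 4 (prior 1/6 each): that locker was opened and seen not to hold the prize — ruled out; weight (1/6)·0 = 0 each.
If it is in any of lockers 2, 3, 5, and 6 (prior 1/6 each): the attendant picks exactly this set with probability 1/10 regardless, and none is the prize; weight (1/6)·(1/10) = 1/60 each.
The weights sum to 1/15.
So P(the prize voucher in locker 2 | the attendant opened locker 1 and locker 4) = (1/60) / (1/15) = 1/4.

1/4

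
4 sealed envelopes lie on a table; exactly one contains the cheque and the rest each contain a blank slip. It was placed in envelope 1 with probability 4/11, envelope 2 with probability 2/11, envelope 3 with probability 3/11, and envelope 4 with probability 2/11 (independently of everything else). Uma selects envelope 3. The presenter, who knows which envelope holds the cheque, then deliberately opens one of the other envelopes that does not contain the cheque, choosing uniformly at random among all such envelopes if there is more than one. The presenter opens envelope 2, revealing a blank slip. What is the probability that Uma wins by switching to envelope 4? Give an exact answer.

Consider each possible location of the cheque in turn.
If it is in envelope 1 (prior 4/11): the presenter has 2 equally likely choices, so probability 1/2; weight (4/11)·(1/2) = 2/11.
If it is in envelope 2 (prior 2/11): the presenter opened envelope 2, so this case is ruled out; weight (2/11)·0 = 0.
If it is in envelope 3 (prior 3/11): the presenter has 3 equally likely choices, so probability 1/3; weight (3/11)·(1/3) = 1/11.
If it is in envelope 4 (prior 2/11): the presenter has 2 equally likely choices, so probability 1/2; weight (2/11)·(1/2) = 1/11.
The weights sum to 4/11.
So P(the cheque in envelope 4 | the presenter opened envelope 2) = (1/11) / (4/11) = 1/4.

1/4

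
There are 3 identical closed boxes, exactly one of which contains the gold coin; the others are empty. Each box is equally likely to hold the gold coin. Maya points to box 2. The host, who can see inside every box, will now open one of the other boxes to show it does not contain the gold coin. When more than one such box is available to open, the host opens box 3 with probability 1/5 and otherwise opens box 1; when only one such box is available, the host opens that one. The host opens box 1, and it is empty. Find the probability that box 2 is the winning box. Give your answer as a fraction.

Apply Bayes' rule, conditioning on where the gold coin actually is.
If it is in box 1 (prior 1/3): the host opened box 1, so this case is ruled out; weight (1/3)·0 = 0.
If it is in box 2 (prior 1/3): box 3 is available but not opened, probability 4/5; weight (1/3)·(4/5) = 4/15.
If it is in box 3 (prior 1/3): only box 1 is available, probability 1; weight (1/3)·1 = 1/3.
The weights sum to 3/5.
So P(the gold coin in box 2 | the host opened box 1) = (4/15) / (3/5) = 4/9.

4/9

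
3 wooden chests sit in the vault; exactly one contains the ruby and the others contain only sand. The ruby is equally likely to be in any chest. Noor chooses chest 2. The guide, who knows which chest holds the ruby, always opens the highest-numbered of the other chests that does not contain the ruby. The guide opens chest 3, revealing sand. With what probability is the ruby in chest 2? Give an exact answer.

1/2

Apply Bayes' rule, conditioning on where the ruby actually is.
If it is in either of chests 1 and 2 (prior 1/3 each): chest 3 is the highest-numbered option available, probability 1; weight (1/3)·1 = 1/3 each.
If it is in chest 3 (prior 1/3): the guide opened chest 3, so this case is ruled out; weight (1/3)·0 = 0.
The weights sum to 2/3.
So P(the ruby in chest 2 | the guide opened chest 3) = (1/3) / (2/3) = 1/2.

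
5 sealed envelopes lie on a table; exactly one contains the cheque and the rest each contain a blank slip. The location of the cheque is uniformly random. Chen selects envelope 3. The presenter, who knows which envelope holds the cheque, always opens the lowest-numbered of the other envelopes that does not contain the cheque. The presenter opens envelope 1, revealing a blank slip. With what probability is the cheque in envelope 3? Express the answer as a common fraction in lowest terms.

Consider each possible location of the cheque in turn.
If it is in envelope 1 (prior 1/5): the presenter opened envelope 1, so this case is ruled out; weight (1/5)·0 = 0.
If it is in any of envelopes 2, 3, 4, and 5 (prior 1/5 each): envelope 1 is the lowest-numbered option available, probability 1; weight (1/5)·1 = 1/5 each.
The weights sum to 4/5.
So P(the cheque in envelope 3 | the presenter opened envelope 1) = (1/5) / (4/5) = 1/4.

1/4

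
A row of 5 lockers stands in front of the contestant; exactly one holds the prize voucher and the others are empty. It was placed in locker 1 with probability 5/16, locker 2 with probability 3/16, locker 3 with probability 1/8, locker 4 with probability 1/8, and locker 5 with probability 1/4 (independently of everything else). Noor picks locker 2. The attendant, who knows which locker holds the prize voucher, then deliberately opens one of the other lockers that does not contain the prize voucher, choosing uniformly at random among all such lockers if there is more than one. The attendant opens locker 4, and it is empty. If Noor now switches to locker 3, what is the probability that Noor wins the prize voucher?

8/53

Condition on the true location of the prize voucher.
If it is in locker 1 (prior 5/16): the attendant has 3 equally likely choices, so probability 1/3; weight (5/16)·(1/3) = 5/48.
If it is in locker 2 (prior 3/16): the attendant has 4 equally likely choices, so probability 1/4; weight (3/16)·(1/4) = 3/64.
If it is in locker 3 (prior 1/8): the attendant has 3 equally likely choices, so probability 1/3; weight (1/8)·(1/3) = 1/24.
If it is in locker 4 (prior 1/8): the attendant opened locker 4, so this case is ruled out; weight (1/8)·0 = 0.
If it is in locker 5 (prior 1/4): the attendant has 3 equally likely choices, so probability 1/3; weight (1/4)·(1/3) = 1/12.
The weights sum to 53/192.
So P(the prize voucher in locker 3 | the attendant opened locker 4) = (1/24) / (53/192) = 8/53.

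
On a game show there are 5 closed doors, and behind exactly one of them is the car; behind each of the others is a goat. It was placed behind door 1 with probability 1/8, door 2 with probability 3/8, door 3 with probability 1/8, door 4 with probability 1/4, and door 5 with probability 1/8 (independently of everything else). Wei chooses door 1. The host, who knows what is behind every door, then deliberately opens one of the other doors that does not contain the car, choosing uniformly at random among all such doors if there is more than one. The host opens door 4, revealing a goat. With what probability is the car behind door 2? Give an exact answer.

12/23

Consider each possible location of the car in turn.
If it is behind door 1 (prior 1/8): the host has 4 equally likely choices, so probability 1/4; weight (1/8)·(1/4) = 1/32.
If it is behind door 2 (prior 3/8): the host has 3 equally likely choices, so probability 1/3; weight (3/8)·(1/3) = 1/8.
If it is behind either of doors 3 and 5 (prior 1/8 each): the host has 3 equally likely choices, so probability 1/3; weight (1/8)·(1/3) = 1/24 each.
If it is behind door 4 (prior 1/4): the host opened door 4, so this case is ruled out; weight (1/4)·0 = 0.
The weights sum to 23/96.
So P(the car behind door 2 | the host opened door 4) = (1/8) / (23/96) = 12/23.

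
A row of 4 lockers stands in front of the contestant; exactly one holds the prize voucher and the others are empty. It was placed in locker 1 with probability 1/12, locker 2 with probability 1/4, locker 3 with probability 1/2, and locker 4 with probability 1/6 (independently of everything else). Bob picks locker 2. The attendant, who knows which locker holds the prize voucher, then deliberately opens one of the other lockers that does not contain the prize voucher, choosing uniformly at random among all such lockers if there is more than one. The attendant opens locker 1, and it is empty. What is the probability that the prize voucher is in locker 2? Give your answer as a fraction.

Condition on the true location of the prize voucher.
If it is in locker 1 (prior 1/12): the attendant opened locker 1, so this case is ruled out; weight (1/12)·0 = 0.
If it is in locker 2 (prior 1/4): the attendant has 3 equally likely choices, so probability 1/3; weight (1/4)·(1/3) = 1/12.
If it is in locker 3 (prior 1/2): the attendant has 2 equally likely choices, so probability 1/2; weight (1/2)·(1/2) = 1/4.
If it is in locker 4 (prior 1/6): the attendant has 2 equally likely choices, so probability 1/2; weight (1/6)·(1/2) = 1/12.
The weights sum to 5/12.
So P(the prize voucher in locker 2 | the attendant opened locker 1) = (1/12) / (5/12) = 1/5.

1/5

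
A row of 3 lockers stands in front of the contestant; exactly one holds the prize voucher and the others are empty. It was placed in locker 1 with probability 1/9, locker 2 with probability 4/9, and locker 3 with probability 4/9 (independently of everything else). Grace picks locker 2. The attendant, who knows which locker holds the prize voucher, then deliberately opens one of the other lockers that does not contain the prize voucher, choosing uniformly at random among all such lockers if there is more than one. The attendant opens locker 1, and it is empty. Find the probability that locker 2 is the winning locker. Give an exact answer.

Condition on the true location of the prize voucher.
If it is in locker 1 (prior 1/9): the attendant opened locker 1, so this case is ruled out; weight (1/9)·0 = 0.
If it is in locker 2 (prior 4/9): the attendant has 2 equally likely choices, so probability 1/2; weight (4/9)·(1/2) = 2/9.
If it is in locker 3 (prior 4/9): the attendant has no choice, probability 1; weight (4/9)·1 = 4/9.
The weights sum to 2/3.
So P(the prize voucher in locker 2 | the attendant opened locker 1) = (2/9) / (2/3) = 1/3.

1/3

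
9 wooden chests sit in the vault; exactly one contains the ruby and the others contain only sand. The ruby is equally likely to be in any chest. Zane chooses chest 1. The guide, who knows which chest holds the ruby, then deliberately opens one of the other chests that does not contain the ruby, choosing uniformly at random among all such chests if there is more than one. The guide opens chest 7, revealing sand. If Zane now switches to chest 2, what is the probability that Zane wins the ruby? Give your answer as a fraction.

8/63

Condition on the true location of the ruby.
If it is in chest 1 (prior 1/9): the guide has 8 equally likely choices, so probability 1/8; weight (1/9)·(1/8) = 1/72.
If it is in any of chests 2, 3, 4, 5, 6, 8, and 9 (prior 1/9 each): the guide has 7 equally likely choices, so probability 1/7; weight (1/9)·(1/7) = 1/63 each.
If it is in chest 7 (prior 1/9): the guide opened chest 7, so this case is ruled out; weight (1/9)·0 = 0.
The weights sum to 1/8.
So P(the ruby in chest 2 | the guide opened chest 7) = (1/63) / (1/8) = 8/63.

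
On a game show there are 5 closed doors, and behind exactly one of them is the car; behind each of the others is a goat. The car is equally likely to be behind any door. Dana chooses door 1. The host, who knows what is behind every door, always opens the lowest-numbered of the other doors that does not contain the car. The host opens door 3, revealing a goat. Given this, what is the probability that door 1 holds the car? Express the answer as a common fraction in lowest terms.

Consider each possible location of the car in turn.
If it is behind any of doors 1, 4, and 5 (prior 1/5 each): the host would have opened door 2 instead, probability 0; weight (1/5)·0 = 0 each.
If it is behind door 2 (prior 1/5): door 3 is the lowest-numbered option available, probability 1; weight (1/5)·1 = 1/5.
If it is behind door 3 (prior 1/5): the host opened door 3, so this case is ruled out; weight (1/5)·0 = 0.
The weights sum to 1/5.
So P(the car behind door 1 | the host opened door 3) = 0 / (1/5) = 0.

0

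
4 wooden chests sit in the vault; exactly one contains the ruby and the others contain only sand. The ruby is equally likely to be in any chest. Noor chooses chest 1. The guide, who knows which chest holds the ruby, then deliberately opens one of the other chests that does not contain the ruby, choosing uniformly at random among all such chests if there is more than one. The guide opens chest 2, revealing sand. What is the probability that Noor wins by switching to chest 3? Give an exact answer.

3/8

Apply Bayes' rule, conditioning on where the ruby actually is.
If it is in chest 1 (prior 1/4): the guide has 3 equally likely choices, so probability 1/3; weight (1/4)·(1/3) = 1/12.
If it is in chest 2 (prior 1/4): the guide opened chest 2, so this case is ruled out; weight (1/4)·0 = 0.
If it is in either of chests 3 and 4 (prior 1/4 each): the guide has 2 equally likely choices, so probability 1/2; weight (1/4)·(1/2) = 1/8 each.
The weights sum to 1/3.
So P(the ruby in chest 3 | the guide opened chest 2) = (1/8) / (1/3) = 3/8.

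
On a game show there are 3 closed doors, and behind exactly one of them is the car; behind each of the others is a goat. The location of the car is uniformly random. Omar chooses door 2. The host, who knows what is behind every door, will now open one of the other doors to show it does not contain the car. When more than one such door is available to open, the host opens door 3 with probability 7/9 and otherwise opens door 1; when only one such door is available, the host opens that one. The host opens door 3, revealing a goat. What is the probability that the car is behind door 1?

9/16

Apply Bayes' rule, conditioning on where the car actually is.
If it is behind door 1 (prior 1/3): only door 3 is available, probability 1; weight (1/3)·1 = 1/3.
If it is behind door 2 (prior 1/3): door 3 is available, opened with probability 7/9; weight (1/3)·(7/9) = 7/27.
If it is behind door 3 (prior 1/3): the host opened door 3, so this case is ruled out; weight (1/3)·0 = 0.
The weights sum to 16/27.
So P(the car behind door 1 | the host opened door 3) = (1/3) / (16/27) = 9/16.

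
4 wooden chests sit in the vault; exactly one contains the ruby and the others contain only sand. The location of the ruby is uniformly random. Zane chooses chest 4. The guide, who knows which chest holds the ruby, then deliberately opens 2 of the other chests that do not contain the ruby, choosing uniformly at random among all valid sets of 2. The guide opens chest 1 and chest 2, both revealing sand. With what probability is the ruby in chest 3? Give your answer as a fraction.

Condition on the true location of the ruby.
If it is in either of chests 1 and 2 (prior 1/4 each): that chest was opened and seen not to hold the prize — ruled out; weight (1/4)·0 = 0 each.
If it is in chest 3 (prior 1/4): the guide has no choice, probability 1; weight (1/4)·1 = 1/4.
If it is in chest 4 (prior 1/4): the guide has 3 equally likely choices, so probability 1/3; weight (1/4)·(1/3) = 1/12.
The weights sum to 1/3.
So P(the ruby in chest 3 | the guide opened chest 1 and chest 2) = (1/4) / (1/3) = 3/4.

3/4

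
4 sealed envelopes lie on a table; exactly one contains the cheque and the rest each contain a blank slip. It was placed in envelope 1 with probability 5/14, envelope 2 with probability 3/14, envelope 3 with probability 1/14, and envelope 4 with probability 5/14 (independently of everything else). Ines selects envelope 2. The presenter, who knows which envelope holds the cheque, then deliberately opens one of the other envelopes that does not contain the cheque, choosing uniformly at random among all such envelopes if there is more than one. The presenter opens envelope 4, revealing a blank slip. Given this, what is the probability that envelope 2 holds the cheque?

Condition on the true location of the cheque.
If it is in envelope 1 (prior 5/14): the presenter has 2 equally likely choices, so probability 1/2; weight (5/14)·(1/2) = 5/28.
If it is in envelope 2 (prior 3/14): the presenter has 3 equally likely choices, so probability 1/3; weight (3/14)·(1/3) = 1/14.
If it is in envelope 3 (prior 1/14): the presenter has 2 equally likely choices, so probability 1/2; weight (1/14)·(1/2) = 1/28.
If it is in envelope 4 (prior 5/14): the presenter opened envelope 4, so this case is ruled out; weight (5/14)·0 = 0.
The weights sum to 2/7.
So P(the cheque in envelope 2 | the presenter opened envelope 4) = (1/14) / (2/7) = 1/4.

1/4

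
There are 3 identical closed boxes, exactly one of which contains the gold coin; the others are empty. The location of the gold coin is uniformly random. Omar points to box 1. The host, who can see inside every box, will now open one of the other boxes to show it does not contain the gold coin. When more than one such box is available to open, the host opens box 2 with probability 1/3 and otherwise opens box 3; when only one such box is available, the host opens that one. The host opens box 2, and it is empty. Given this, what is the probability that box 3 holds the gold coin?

Apply Bayes' rule, conditioning on where the gold coin actually is.
If it is in box 1 (prior 1/3): box 2 is available, opened with probability 1/3; weight (1/3)·(1/3) = 1/9.
If it is in box 2 (prior 1/3): the host opened box 2, so this case is ruled out; weight (1/3)·0 = 0.
If it is in box 3 (prior 1/3): only box 2 is available, probability 1; weight (1/3)·1 = 1/3.
The weights sum to 4/9.
So P(the gold coin in box 3 | the host opened box 2) = (1/3) / (4/9) = 3/4.

3/4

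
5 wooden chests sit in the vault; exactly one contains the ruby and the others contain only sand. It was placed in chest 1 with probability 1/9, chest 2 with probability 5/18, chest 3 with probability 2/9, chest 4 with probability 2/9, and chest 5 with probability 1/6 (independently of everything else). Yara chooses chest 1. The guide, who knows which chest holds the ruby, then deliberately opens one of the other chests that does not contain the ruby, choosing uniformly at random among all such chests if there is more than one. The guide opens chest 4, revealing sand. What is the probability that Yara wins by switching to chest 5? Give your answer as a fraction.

Consider each possible location of the ruby in turn.
If it is in chest 1 (prior 1/9): the guide has 4 equally likely choices, so probability 1/4; weight (1/9)·(1/4) = 1/36.
If it is in chest 2 (prior 5/18): the guide has 3 equally likely choices, so probability 1/3; weight (5/18)·(1/3) = 5/54.
If it is in chest 3 (prior 2/9): the guide has 3 equally likely choices, so probability 1/3; weight (2/9)·(1/3) = 2/27.
If it is in chest 4 (prior 2/9): the guide opened chest 4, so this case is ruled out; weight (2/9)·0 = 0.
If it is in chest 5 (prior 1/6): the guide has 3 equally likely choices, so probability 1/3; weight (1/6)·(1/3) = 1/18.
The weights sum to 1/4.
So P(the ruby in chest 5 | the guide opened chest 4) = (1/18) / (1/4) = 2/9.

2/9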